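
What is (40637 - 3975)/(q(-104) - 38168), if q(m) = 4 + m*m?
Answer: -18331/13674 ≈ -1.3406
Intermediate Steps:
q(m) = 4 + m²
(40637 - 3975)/(q(-104) - 38168) = (40637 - 3975)/((4 + (-104)²) - 38168) = 36662/((4 + 10816) - 38168) = 36662/(10820 - 38168) = 36662/(-27348) = 36662*(-1/27348) = -18331/13674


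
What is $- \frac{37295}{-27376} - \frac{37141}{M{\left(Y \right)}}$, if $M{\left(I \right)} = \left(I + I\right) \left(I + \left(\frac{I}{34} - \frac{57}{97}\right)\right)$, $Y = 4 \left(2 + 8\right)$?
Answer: $- \frac{46155053837}{4580757640} \approx -10.076$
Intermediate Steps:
$Y = 40$ ($Y = 4 \cdot 10 = 40$)
$M{\left(I \right)} = 2 I \left(- \frac{57}{97} + \frac{35 I}{34}\right)$ ($M{\left(I \right)} = 2 I \left(I + \left(I \frac{1}{34} - \frac{57}{97}\right)\right) = 2 I \left(I + \left(\frac{I}{34} - \frac{57}{97}\right)\right) = 2 I \left(I + \left(- \frac{57}{97} + \frac{I}{34}\right)\right) = 2 I \left(- \frac{57}{97} + \frac{35 I}{34}\right)$)
$- \frac{37295}{-27376} - \frac{37141}{M{\left(Y \right)}} = - \frac{37295}{-27376} - \frac{37141}{\frac{1}{1649} \cdot 40 \left(-1938 + 3395 \cdot 40\right)} = \left(-37295\right) \left(- \frac{1}{27376}\right) - \frac{37141}{\frac{1}{1649} \cdot 40 \left(-1938 + 135800\right)} = \frac{37295}{27376} - \frac{37141}{\frac{1}{1649} \cdot 40 \cdot 133862} = \frac{37295}{27376} - \frac{37141}{\frac{5354480}{1649}} = \frac{37295}{27376} - \frac{61245509}{5354480} = - \frac{46155053837}{4580757640}$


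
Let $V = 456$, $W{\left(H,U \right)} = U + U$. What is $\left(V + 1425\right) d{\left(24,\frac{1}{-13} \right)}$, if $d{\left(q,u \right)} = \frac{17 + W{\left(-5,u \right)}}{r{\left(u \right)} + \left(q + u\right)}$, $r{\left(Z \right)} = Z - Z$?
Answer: $\frac{411939}{311} \approx 1324.6$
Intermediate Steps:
$W{\left(H,U \right)} = 2 U$
$r{\left(Z \right)} = 0$
$d{\left(q,u \right)} = \frac{17 + 2 u}{q + u}$ ($d{\left(q,u \right)} = \frac{17 + 2 u}{0 + \left(q + u\right)} = \frac{17 + 2 u}{q + u}$)
$\left(V + 1425\right) d{\left(24,\frac{1}{-13} \right)} = \left(456 + 1425\right) \frac{17 + \frac{2}{-13}}{24 + \frac{1}{-13}} = 1881 \frac{17 + 2 \left(- \frac{1}{13}\right)}{24 - \frac{1}{13}} = 1881 \frac{17 - \frac{2}{13}}{\frac{311}{13}} = 1881 \cdot \frac{13}{311} \cdot \frac{219}{13} = 1881 \cdot \frac{219}{311} = \frac{411939}{311}$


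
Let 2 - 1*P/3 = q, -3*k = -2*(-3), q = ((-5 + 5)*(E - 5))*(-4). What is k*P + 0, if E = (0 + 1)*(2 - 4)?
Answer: -12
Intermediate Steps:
E = -2 (E = 1*(-2) = -2)
q = 0 (q = ((-5 + 5)*(-2 - 5))*(-4) = (0*(-7))*(-4) = 0*(-4) = 0)
k = -2 (k = -(-2)*(-3)/3 = -⅓*6 = -2)
P = 6 (P = 6 - 3*0 = 6 + 0 = 6)
k*P + 0 = -2*6 + 0 = -12 + 0 = -12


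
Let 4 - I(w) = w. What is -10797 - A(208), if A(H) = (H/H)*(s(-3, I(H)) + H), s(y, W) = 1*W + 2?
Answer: -10803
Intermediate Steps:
I(w) = 4 - w
s(y, W) = 2 + W (s(y, W) = W + 2 = 2 + W)
A(H) = 6 (A(H) = (H/H)*((2 + (4 - H)) + H) = 1*((6 - H) + H) = 1*6 = 6)
-10797 - A(208) = -10797 - 1*6 = -10797 - 6 = -10803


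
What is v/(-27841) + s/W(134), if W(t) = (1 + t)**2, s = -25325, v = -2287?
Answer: -26535710/20296089 ≈ -1.3074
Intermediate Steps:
v/(-27841) + s/W(134) = -2287/(-27841) - 25325/(1 + 134)**2 = -2287*(-1/27841) - 25325/(135**2) = 2287/27841 - 25325/18225 = 2287/27841 - 25325*1/18225 = 2287/27841 - 1013/729 = -26535710/20296089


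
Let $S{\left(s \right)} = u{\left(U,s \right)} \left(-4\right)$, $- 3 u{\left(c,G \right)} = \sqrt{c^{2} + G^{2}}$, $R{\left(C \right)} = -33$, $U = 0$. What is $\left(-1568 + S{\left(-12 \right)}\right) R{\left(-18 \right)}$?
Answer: $51216$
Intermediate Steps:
$u{\left(c,G \right)} = - \frac{\sqrt{G^{2} + c^{2}}}{3}$ ($u{\left(c,G \right)} = - \frac{\sqrt{c^{2} + G^{2}}}{3} = - \frac{\sqrt{G^{2} + c^{2}}}{3}$)
$S{\left(s \right)} = \frac{4 \sqrt{s^{2}}}{3}$ ($S{\left(s \right)} = - \frac{\sqrt{s^{2} + 0^{2}}}{3} \left(-4\right) = - \frac{\sqrt{s^{2} + 0}}{3} \left(-4\right) = - \frac{\sqrt{s^{2}}}{3} \left(-4\right) = \frac{4 \sqrt{s^{2}}}{3}$)
$\left(-1568 + S{\left(-12 \right)}\right) R{\left(-18 \right)} = \left(-1568 + \frac{4 \sqrt{\left(-12\right)^{2}}}{3}\right) \left(-33\right) = \left(-1568 + \frac{4 \sqrt{144}}{3}\right) \left(-33\right) = \left(-1568 + \frac{4}{3} \cdot 12\right) \left(-33\right) = \left(-1568 + 16\right) \left(-33\right) = \left(-1552\right) \left(-33\right) = 51216$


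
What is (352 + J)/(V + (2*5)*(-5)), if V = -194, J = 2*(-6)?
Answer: -85/61 ≈ -1.3934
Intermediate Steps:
J = -12
(352 + J)/(V + (2*5)*(-5)) = (352 - 12)/(-194 + (2*5)*(-5)) = 340/(-194 + 10*(-5)) = 340/(-194 - 50) = 340/(-244) = 340*(-1/244) = -85/61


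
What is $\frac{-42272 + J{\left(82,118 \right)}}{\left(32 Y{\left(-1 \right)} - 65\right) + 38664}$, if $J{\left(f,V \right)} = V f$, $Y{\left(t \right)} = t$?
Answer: $- \frac{32596}{38567} \approx -0.84518$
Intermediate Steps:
$\frac{-42272 + J{\left(82,118 \right)}}{\left(32 Y{\left(-1 \right)} - 65\right) + 38664} = \frac{-42272 + 118 \cdot 82}{\left(32 \left(-1\right) - 65\right) + 38664} = \frac{-42272 + 9676}{\left(-32 - 65\right) + 38664} = - \frac{32596}{-97 + 38664} = - \frac{32596}{38567}$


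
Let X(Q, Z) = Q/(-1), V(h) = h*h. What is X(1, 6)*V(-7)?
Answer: -49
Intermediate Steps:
V(h) = h**2
X(Q, Z) = -Q (X(Q, Z) = Q*(-1) = -Q)
X(1, 6)*V(-7) = -1*1*(-7)**2 = -1*49 = -49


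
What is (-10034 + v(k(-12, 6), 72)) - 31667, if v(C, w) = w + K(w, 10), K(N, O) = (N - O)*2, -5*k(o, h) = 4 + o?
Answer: -41505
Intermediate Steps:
k(o, h) = -4/5 - o/5 (k(o, h) = -(4 + o)/5 = -4/5 - o/5)
K(N, O) = -2*O + 2*N
v(C, w) = -20 + 3*w (v(C, w) = w + (-2*10 + 2*w) = w + (-20 + 2*w) = -20 + 3*w)
(-10034 + v(k(-12, 6), 72)) - 31667 = (-10034 + (-20 + 3*72)) - 31667 = (-10034 + (-20 + 216)) - 31667 = (-10034 + 196) - 31667 = -9838 - 31667 = -41505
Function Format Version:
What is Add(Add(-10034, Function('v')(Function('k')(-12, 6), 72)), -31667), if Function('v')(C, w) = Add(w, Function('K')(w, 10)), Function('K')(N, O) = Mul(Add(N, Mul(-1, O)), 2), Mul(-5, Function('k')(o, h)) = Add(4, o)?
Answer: -41505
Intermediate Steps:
Function('k')(o, h) = Add(Rational(-4, 5), Mul(Rational(-1, 5), o)) (Function('k')(o, h) = Mul(Rational(-1, 5), Add(4, o)) = Add(Rational(-4, 5), Mul(Rational(-1, 5), o)))
Function('K')(N, O) = Add(Mul(-2, O), Mul(2, N))
Function('v')(C, w) = Add(-20, Mul(3, w)) (Function('v')(C, w) = Add(w, Add(Mul(-2, 10), Mul(2, w))) = Add(w, Add(-20, Mul(2, w))) = Add(-20, Mul(3, w)))
Add(Add(-10034, Function('v')(Function('k')(-12, 6), 72)), -31667) = Add(Add(-10034, Add(-20, Mul(3, 72))), -31667) = Add(Add(-10034, Add(-20, 216)), -31667) = Add(Add(-10034, 196), -31667) = Add(-9838, -31667) = -41505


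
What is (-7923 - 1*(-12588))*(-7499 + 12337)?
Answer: 22569270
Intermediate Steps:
(-7923 - 1*(-12588))*(-7499 + 12337) = (-7923 + 12588)*4838 = 4665*4838 = 22569270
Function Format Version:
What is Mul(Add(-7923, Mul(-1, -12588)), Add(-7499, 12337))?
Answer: 22569270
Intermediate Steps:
Mul(Add(-7923, Mul(-1, -12588)), Add(-7499, 12337)) = Mul(Add(-7923, 12588), 4838) = Mul(4665, 4838) = 22569270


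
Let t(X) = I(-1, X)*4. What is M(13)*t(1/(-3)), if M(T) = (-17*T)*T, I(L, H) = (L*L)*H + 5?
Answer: -160888/3 ≈ -53629.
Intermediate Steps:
I(L, H) = 5 + H*L² (I(L, H) = L²*H + 5 = H*L² + 5 = 5 + H*L²)
t(X) = 20 + 4*X (t(X) = (5 + X*(-1)²)*4 = (5 + X*1)*4 = (5 + X)*4 = 20 + 4*X)
M(T) = -17*T²
M(13)*t(1/(-3)) = (-17*13²)*(20 + 4*(1/(-3))) = (-17*169)*(20 + 4*(1*(-⅓))) = -2873*(20 + 4*(-⅓)) = -2873*(20 - 4/3) = -2873*56/3 = -160888/3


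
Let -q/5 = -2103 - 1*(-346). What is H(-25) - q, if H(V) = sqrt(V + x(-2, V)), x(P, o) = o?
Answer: -8785 + 5*I*sqrt(2) ≈ -8785.0 + 7.0711*I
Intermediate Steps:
q = 8785 (q = -5*(-2103 - 1*(-346)) = -5*(-2103 + 346) = -5*(-1757) = 8785)
H(V) = sqrt(2)*sqrt(V) (H(V) = sqrt(V + V) = sqrt(2*V) = sqrt(2)*sqrt(V))
H(-25) - q = sqrt(2)*sqrt(-25) - 1*8785 = sqrt(2)*(5*I) - 8785 = 5*I*sqrt(2) - 8785 = -8785 + 5*I*sqrt(2)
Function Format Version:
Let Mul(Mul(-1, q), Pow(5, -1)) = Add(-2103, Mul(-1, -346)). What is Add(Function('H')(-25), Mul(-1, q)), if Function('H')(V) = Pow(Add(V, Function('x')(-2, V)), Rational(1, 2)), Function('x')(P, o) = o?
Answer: Add(-8785, Mul(5, I, Pow(2, Rational(1, 2)))) ≈ Add(-8785.0, Mul(7.0711, I))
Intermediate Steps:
q = 8785 (q = Mul(-5, Add(-2103, Mul(-1, -346))) = Mul(-5, Add(-2103, 346)) = Mul(-5, -1757) = 8785)
Function('H')(V) = Mul(Pow(2, Rational(1, 2)), Pow(V, Rational(1, 2))) (Function('H')(V) = Pow(Add(V, V), Rational(1, 2)) = Pow(Mul(2, V), Rational(1, 2)) = Mul(Pow(2, Rational(1, 2)), Pow(V, Rational(1, 2))))
Add(Function('H')(-25), Mul(-1, q)) = Add(Mul(Pow(2, Rational(1, 2)), Pow(-25, Rational(1, 2))), Mul(-1, 8785)) = Add(Mul(Pow(2, Rational(1, 2)), Mul(5, I)), -8785) = Add(Mul(5, I, Pow(2, Rational(1, 2))), -8785) = Add(-8785, Mul(5, I, Pow(2, Rational(1, 2))))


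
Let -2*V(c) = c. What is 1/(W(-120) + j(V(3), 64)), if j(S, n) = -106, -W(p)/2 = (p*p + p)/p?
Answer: 1/132 ≈ 0.0075758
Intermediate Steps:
V(c) = -c/2
W(p) = -2*(p + p**2)/p (W(p) = -2*(p*p + p)/p = -2*(p**2 + p)/p = -2*(p + p**2)/p)
1/(W(-120) + j(V(3), 64)) = 1/((-2 - 2*(-120)) - 106) = 1/((-2 + 240) - 106) = 1/(238 - 106) = 1/132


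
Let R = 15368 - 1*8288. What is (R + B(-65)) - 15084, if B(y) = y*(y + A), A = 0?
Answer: -3779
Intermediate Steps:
R = 7080 (R = 15368 - 8288 = 7080)
B(y) = y² (B(y) = y*(y + 0) = y*y = y²)
(R + B(-65)) - 15084 = (7080 + (-65)²) - 15084 = (7080 + 4225) - 15084 = 11305 - 15084 = -3779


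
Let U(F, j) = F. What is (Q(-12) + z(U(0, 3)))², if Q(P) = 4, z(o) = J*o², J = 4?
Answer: 16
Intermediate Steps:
z(o) = 4*o²
(Q(-12) + z(U(0, 3)))² = (4 + 4*0²)² = (4 + 4*0)² = (4 + 0)² = 4² = 16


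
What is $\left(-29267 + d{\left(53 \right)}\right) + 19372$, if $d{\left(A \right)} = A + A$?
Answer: $-9789$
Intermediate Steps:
$d{\left(A \right)} = 2 A$
$\left(-29267 + d{\left(53 \right)}\right) + 19372 = \left(-29267 + 2 \cdot 53\right) + 19372 = \left(-29267 + 106\right) + 19372 = -29161 + 19372 = -9789$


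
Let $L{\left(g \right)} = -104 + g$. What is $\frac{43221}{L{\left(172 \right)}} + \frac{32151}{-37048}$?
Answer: $\frac{399766335}{629816} \approx 634.74$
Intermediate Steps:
$\frac{43221}{L{\left(172 \right)}} + \frac{32151}{-37048} = \frac{43221}{-104 + 172} + \frac{32151}{-37048} = \frac{43221}{68} + 32151 \left(- \frac{1}{37048}\right) = 43221 \cdot \frac{1}{68} - \frac{32151}{37048} = \frac{43221}{68} - \frac{32151}{37048} = \frac{399766335}{629816}$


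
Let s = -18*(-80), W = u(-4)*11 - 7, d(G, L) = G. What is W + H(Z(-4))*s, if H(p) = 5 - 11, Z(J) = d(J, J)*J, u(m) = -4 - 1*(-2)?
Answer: -8669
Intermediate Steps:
u(m) = -2 (u(m) = -4 + 2 = -2)
Z(J) = J² (Z(J) = J*J = J²)
W = -29 (W = -2*11 - 7 = -22 - 7 = -29)
H(p) = -6
s = 1440
W + H(Z(-4))*s = -29 - 6*1440 = -29 - 8640 = -8669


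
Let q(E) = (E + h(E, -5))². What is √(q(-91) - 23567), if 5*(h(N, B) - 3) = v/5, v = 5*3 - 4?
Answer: I*√9937654/25 ≈ 126.1*I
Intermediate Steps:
v = 11 (v = 15 - 4 = 11)
h(N, B) = 86/25 (h(N, B) = 3 + (11/5)/5 = 3 + (11*(⅕))/5 = 3 + (⅕)*(11/5) = 3 + 11/25 = 86/25)
q(E) = (86/25 + E)² (q(E) = (E + 86/25)² = (86/25 + E)²)
√(q(-91) - 23567) = √((86 + 25*(-91))²/625 - 23567) = √((86 - 2275)²/625 - 23567) = √((1/625)*(-2189)² - 23567) = √((1/625)*4791721 - 23567) = √(4791721/625 - 23567) = √(-9937654/625) = I*√9937654/25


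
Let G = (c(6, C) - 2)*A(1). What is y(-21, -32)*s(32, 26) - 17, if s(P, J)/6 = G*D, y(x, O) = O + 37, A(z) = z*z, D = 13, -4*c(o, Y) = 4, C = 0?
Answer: -1187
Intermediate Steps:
c(o, Y) = -1 (c(o, Y) = -1/4*4 = -1)
A(z) = z**2
G = -3 (G = (-1 - 2)*1**2 = -3*1 = -3)
y(x, O) = 37 + O
s(P, J) = -234 (s(P, J) = 6*(-3*13) = 6*(-39) = -234)
y(-21, -32)*s(32, 26) - 17 = (37 - 32)*(-234) - 17 = 5*(-234) - 17 = -1170 - 17 = -1187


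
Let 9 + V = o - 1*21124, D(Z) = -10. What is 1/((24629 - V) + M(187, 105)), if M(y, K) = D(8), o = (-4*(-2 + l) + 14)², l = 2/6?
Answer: 9/407924 ≈ 2.2063e-5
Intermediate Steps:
l = ⅓ (l = 2*(⅙) = ⅓ ≈ 0.33333)
o = 3844/9 (o = (-4*(-2 + ⅓) + 14)² = (-4*(-5/3) + 14)² = (20/3 + 14)² = (62/3)² = 3844/9 ≈ 427.11)
M(y, K) = -10
V = -186353/9 (V = -9 + (3844/9 - 1*21124) = -9 + (3844/9 - 21124) = -9 - 186272/9 = -186353/9 ≈ -20706.)
1/((24629 - V) + M(187, 105)) = 1/((24629 - 1*(-186353/9)) - 10) = 1/((24629 + 186353/9) - 10) = 1/(408014/9 - 10) = 1/(407924/9) = 9/407924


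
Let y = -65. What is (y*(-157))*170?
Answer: 1734850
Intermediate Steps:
(y*(-157))*170 = -65*(-157)*170 = 10205*170 = 1734850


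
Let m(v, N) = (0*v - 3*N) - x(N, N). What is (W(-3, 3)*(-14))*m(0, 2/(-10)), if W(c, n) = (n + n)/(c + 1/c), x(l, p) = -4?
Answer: 2898/25 ≈ 115.92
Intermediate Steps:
W(c, n) = 2*n/(c + 1/c) (W(c, n) = (2*n)/(c + 1/c) = 2*n/(c + 1/c))
m(v, N) = 4 - 3*N (m(v, N) = (0*v - 3*N) - 1*(-4) = (0 - 3*N) + 4 = -3*N + 4 = 4 - 3*N)
(W(-3, 3)*(-14))*m(0, 2/(-10)) = ((2*(-3)*3/(1 + (-3)**2))*(-14))*(4 - 6/(-10)) = ((2*(-3)*3/(1 + 9))*(-14))*(4 - 6*(-1)/10) = ((2*(-3)*3/10)*(-14))*(4 - 3*(-1/5)) = ((2*(-3)*3*(1/10))*(-14))*(4 + 3/5) = -9/5*(-14)*(23/5) = (126/5)*(23/5) = 2898/25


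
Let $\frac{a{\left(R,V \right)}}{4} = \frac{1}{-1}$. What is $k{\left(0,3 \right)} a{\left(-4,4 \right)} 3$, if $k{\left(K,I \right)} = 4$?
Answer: $-48$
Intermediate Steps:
$a{\left(R,V \right)} = -4$ ($a{\left(R,V \right)} = \frac{4}{-1} = 4 \left(-1\right) = -4$)
$k{\left(0,3 \right)} a{\left(-4,4 \right)} 3 = 4 \left(-4\right) 3 = \left(-16\right) 3 = -48$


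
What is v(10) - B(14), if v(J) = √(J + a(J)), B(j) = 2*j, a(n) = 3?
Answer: -28 + √13 ≈ -24.394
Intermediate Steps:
v(J) = √(3 + J) (v(J) = √(J + 3) = √(3 + J))
v(10) - B(14) = √(3 + 10) - 2*14 = √13 - 1*28 = √13 - 28 = -28 + √13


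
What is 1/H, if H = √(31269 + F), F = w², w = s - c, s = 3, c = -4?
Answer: √31318/31318 ≈ 0.0056507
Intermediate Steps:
w = 7 (w = 3 - 1*(-4) = 3 + 4 = 7)
F = 49 (F = 7² = 49)
H = √31318 (H = √(31269 + 49) = √31318 ≈ 176.97)
1/H = 1/(√31318) = √31318/31318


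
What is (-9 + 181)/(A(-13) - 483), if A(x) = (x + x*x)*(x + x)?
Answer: -172/4539 ≈ -0.037894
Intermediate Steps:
A(x) = 2*x*(x + x²) (A(x) = (x + x²)*(2*x) = 2*x*(x + x²))
(-9 + 181)/(A(-13) - 483) = (-9 + 181)/(2*(-13)²*(1 - 13) - 483) = 172/(2*169*(-12) - 483) = 172/(-4056 - 483) = 172/(-4539) = 172*(-1/4539) = -172/4539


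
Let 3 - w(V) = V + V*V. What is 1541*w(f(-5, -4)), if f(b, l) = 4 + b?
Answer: 4623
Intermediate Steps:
w(V) = 3 - V - V² (w(V) = 3 - (V + V*V) = 3 - (V + V²) = 3 + (-V - V²) = 3 - V - V²)
1541*w(f(-5, -4)) = 1541*(3 - (4 - 5) - (4 - 5)²) = 1541*(3 - 1*(-1) - 1*(-1)²) = 1541*(3 + 1 - 1*1) = 1541*(3 + 1 - 1) = 1541*3 = 4623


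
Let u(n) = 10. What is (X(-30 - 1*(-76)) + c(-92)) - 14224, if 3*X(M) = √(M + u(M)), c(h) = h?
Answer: -14316 + 2*√14/3 ≈ -14314.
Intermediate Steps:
X(M) = √(10 + M)/3 (X(M) = √(M + 10)/3 = √(10 + M)/3)
(X(-30 - 1*(-76)) + c(-92)) - 14224 = (√(10 + (-30 - 1*(-76)))/3 - 92) - 14224 = (√(10 + (-30 + 76))/3 - 92) - 14224 = (√(10 + 46)/3 - 92) - 14224 = (√56/3 - 92) - 14224 = ((2*√14)/3 - 92) - 14224 = (2*√14/3 - 92) - 14224 = (-92 + 2*√14/3) - 14224 = -14316 + 2*√14/3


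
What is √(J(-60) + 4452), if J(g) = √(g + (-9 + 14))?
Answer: √(4452 + I*√55) ≈ 66.723 + 0.0556*I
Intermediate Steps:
J(g) = √(5 + g) (J(g) = √(g + 5) = √(5 + g))
√(J(-60) + 4452) = √(√(5 - 60) + 4452) = √(√(-55) + 4452) = √(I*√55 + 4452) = √(4452 + I*√55)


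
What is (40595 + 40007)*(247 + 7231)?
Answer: 602741756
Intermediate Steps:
(40595 + 40007)*(247 + 7231) = 80602*7478 = 602741756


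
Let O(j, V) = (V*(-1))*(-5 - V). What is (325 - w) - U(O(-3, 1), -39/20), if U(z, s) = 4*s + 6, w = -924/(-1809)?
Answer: 983762/3015 ≈ 326.29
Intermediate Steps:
O(j, V) = -V*(-5 - V) (O(j, V) = (-V)*(-5 - V) = -V*(-5 - V))
w = 308/603 (w = -924*(-1/1809) = 308/603 ≈ 0.51078)
U(z, s) = 6 + 4*s
(325 - w) - U(O(-3, 1), -39/20) = (325 - 1*308/603) - (6 + 4*(-39/20)) = (325 - 308/603) - (6 + 4*(-39*1/20)) = 195667/603 - (6 + 4*(-39/20)) = 195667/603 - (6 - 39/5) = 195667/603 - 1*(-9/5) = 195667/603 + 9/5 = 983762/3015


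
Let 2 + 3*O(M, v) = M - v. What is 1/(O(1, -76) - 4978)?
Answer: -1/4953 ≈ -0.00020190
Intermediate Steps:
O(M, v) = -⅔ - v/3 + M/3 (O(M, v) = -⅔ + (M - v)/3 = -⅔ + (-v/3 + M/3) = -⅔ - v/3 + M/3)
1/(O(1, -76) - 4978) = 1/((-⅔ - ⅓*(-76) + (⅓)*1) - 4978) = 1/((-⅔ + 76/3 + ⅓) - 4978) = 1/(25 - 4978) = 1/(-4953) = -1/4953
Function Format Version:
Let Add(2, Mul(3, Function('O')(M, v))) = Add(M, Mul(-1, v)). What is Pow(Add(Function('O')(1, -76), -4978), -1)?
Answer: Rational(-1, 4953) ≈ -0.00020190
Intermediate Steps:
Function('O')(M, v) = Add(Rational(-2, 3), Mul(Rational(-1, 3), v), Mul(Rational(1, 3), M)) (Function('O')(M, v) = Add(Rational(-2, 3), Mul(Rational(1, 3), Add(M, Mul(-1, v)))) = Add(Rational(-2, 3), Add(Mul(Rational(-1, 3), v), Mul(Rational(1, 3), M))) = Add(Rational(-2, 3), Mul(Rational(-1, 3), v), Mul(Rational(1, 3), M)))
Pow(Add(Function('O')(1, -76), -4978), -1) = Pow(Add(Add(Rational(-2, 3), Mul(Rational(-1, 3), -76), Mul(Rational(1, 3), 1)), -4978), -1) = Pow(Add(Add(Rational(-2, 3), Rational(76, 3), Rational(1, 3)), -4978), -1) = Pow(Add(25, -4978), -1) = Pow(-4953, -1) = Rational(-1, 4953)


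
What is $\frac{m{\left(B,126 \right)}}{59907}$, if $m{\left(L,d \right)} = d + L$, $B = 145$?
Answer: $\frac{271}{59907} \approx 0.0045237$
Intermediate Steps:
$m{\left(L,d \right)} = L + d$
$\frac{m{\left(B,126 \right)}}{59907} = \frac{145 + 126}{59907} = 271 \cdot \frac{1}{59907} = \frac{271}{59907}$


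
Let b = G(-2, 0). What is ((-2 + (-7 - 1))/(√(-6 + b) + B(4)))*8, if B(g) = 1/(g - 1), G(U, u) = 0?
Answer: 240*I/(-I + 3*√6) ≈ -4.3636 + 32.066*I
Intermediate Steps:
b = 0
B(g) = 1/(-1 + g)
((-2 + (-7 - 1))/(√(-6 + b) + B(4)))*8 = ((-2 + (-7 - 1))/(√(-6 + 0) + 1/(-1 + 4)))*8 = ((-2 - 8)/(√(-6) + 1/3))*8 = -10/(I*√6 + ⅓)*8 = -10/(⅓ + I*√6)*8 = -80/(⅓ + I*√6)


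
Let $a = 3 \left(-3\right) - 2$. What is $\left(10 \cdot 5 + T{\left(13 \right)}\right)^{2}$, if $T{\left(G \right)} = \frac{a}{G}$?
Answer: $\frac{408321}{169} \approx 2416.1$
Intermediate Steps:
$a = -11$ ($a = -9 - 2 = -11$)
$T{\left(G \right)} = - \frac{11}{G}$
$\left(10 \cdot 5 + T{\left(13 \right)}\right)^{2} = \left(10 \cdot 5 - \frac{11}{13}\right)^{2} = \left(50 - \frac{11}{13}\right)^{2} = \left(\frac{639}{13}\right)^{2} = \frac{408321}{169}$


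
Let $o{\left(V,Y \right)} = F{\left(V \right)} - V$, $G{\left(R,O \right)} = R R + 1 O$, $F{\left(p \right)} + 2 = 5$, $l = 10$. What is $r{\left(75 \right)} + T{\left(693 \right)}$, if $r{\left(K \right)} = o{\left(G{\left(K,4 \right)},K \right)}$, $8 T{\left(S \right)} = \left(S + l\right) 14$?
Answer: $- \frac{17583}{4} \approx -4395.8$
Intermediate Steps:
$F{\left(p \right)} = 3$ ($F{\left(p \right)} = -2 + 5 = 3$)
$T{\left(S \right)} = \frac{35}{2} + \frac{7 S}{4}$ ($T{\left(S \right)} = \frac{\left(S + 10\right) 14}{8} = \frac{\left(10 + S\right) 14}{8} = \frac{140 + 14 S}{8} = \frac{35}{2} + \frac{7 S}{4}$)
$G{\left(R,O \right)} = O + R^{2}$ ($G{\left(R,O \right)} = R^{2} + O = O + R^{2}$)
$o{\left(V,Y \right)} = 3 - V$
$r{\left(K \right)} = -1 - K^{2}$ ($r{\left(K \right)} = 3 - \left(4 + K^{2}\right) = -1 - K^{2}$)
$r{\left(75 \right)} + T{\left(693 \right)} = \left(-1 - 75^{2}\right) + \left(\frac{35}{2} + \frac{7}{4} \cdot 693\right) = \left(-1 - 5625\right) + \left(\frac{35}{2} + \frac{4851}{4}\right) = \left(-1 - 5625\right) + \frac{4921}{4} = -5626 + \frac{4921}{4} = - \frac{17583}{4}$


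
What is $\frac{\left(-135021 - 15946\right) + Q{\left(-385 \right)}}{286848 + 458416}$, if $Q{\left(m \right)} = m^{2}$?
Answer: $- \frac{1371}{372632} \approx -0.0036792$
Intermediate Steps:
$\frac{\left(-135021 - 15946\right) + Q{\left(-385 \right)}}{286848 + 458416} = \frac{\left(-135021 - 15946\right) + \left(-385\right)^{2}}{286848 + 458416} = \frac{-150967 + 148225}{745264} = \left(-2742\right) \frac{1}{745264} = - \frac{1371}{372632}$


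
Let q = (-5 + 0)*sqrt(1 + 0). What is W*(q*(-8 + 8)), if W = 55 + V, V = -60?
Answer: 0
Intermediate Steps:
q = -5 (q = -5*sqrt(1) = -5*1 = -5)
W = -5 (W = 55 - 60 = -5)
W*(q*(-8 + 8)) = -(-25)*(-8 + 8) = -(-25)*0 = -5*0 = 0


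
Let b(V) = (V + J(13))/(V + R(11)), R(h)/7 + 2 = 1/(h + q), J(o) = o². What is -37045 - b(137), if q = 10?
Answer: -6853784/185 ≈ -37048.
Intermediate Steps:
R(h) = -14 + 7/(10 + h) (R(h) = -14 + 7/(h + 10) = -14 + 7/(10 + h))
b(V) = (169 + V)/(-41/3 + V) (b(V) = (V + 13²)/(V + 7*(-19 - 2*11)/(10 + 11)) = (V + 169)/(V + 7*(-19 - 22)/21) = (169 + V)/(V + 7*(1/21)*(-41)) = (169 + V)/(V - 41/3) = (169 + V)/(-41/3 + V))
-37045 - b(137) = -37045 - 3*(169 + 137)/(-41 + 3*137) = -37045 - 3*306/(-41 + 411) = -37045 - 3*306/370 = -37045 - 1*459/185 = -37045 - 459/185 = -6853784/185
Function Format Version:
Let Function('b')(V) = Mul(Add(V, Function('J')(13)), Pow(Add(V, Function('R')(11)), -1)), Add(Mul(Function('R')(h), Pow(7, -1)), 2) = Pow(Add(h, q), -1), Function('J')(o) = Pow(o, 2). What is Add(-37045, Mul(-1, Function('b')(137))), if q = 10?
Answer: Rational(-6853784, 185) ≈ -37048.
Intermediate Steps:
Function('R')(h) = Add(-14, Mul(7, Pow(Add(10, h), -1))) (Function('R')(h) = Add(-14, Mul(7, Pow(Add(h, 10), -1))) = Add(-14, Mul(7, Pow(Add(10, h), -1))))
Function('b')(V) = Mul(Pow(Add(Rational(-41, 3), V), -1), Add(169, V)) (Function('b')(V) = Mul(Add(V, Pow(13, 2)), Pow(Add(V, Mul(7, Pow(Add(10, 11), -1), Add(-19, Mul(-2, 11)))), -1)) = Mul(Add(V, 169), Pow(Add(V, Mul(7, Pow(21, -1), Add(-19, -22))), -1)) = Mul(Add(169, V), Pow(Add(V, Mul(7, Rational(1, 21), -41)), -1)) = Mul(Add(169, V), Pow(Add(V, Rational(-41, 3)), -1)) = Mul(Add(169, V), Pow(Add(Rational(-41, 3), V), -1)) = Mul(Pow(Add(Rational(-41, 3), V), -1), Add(169, V)))
Add(-37045, Mul(-1, Function('b')(137))) = Add(-37045, Mul(-1, Mul(3, Pow(Add(-41, Mul(3, 137)), -1), Add(169, 137)))) = Add(-37045, Mul(-1, Mul(3, Pow(Add(-41, 411), -1), 306))) = Add(-37045, Mul(-1, Mul(3, Pow(370, -1), 306))) = Add(-37045, Mul(-1, Mul(3, Rational(1, 370), 306))) = Add(-37045, Mul(-1, Rational(459, 185))) = Add(-37045, Rational(-459, 185)) = Rational(-6853784, 185)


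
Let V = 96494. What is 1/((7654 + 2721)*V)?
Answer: 1/1001125250 ≈ 9.9888e-10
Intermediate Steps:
1/((7654 + 2721)*V) = 1/((7654 + 2721)*96494) = (1/96494)/10375 = (1/10375)*(1/96494) = 1/1001125250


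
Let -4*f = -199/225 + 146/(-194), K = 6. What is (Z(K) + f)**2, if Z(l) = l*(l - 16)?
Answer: 1691477122624/476330625 ≈ 3551.1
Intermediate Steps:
Z(l) = l*(-16 + l)
f = 8932/21825 (f = -(-199/225 + 146/(-194))/4 = -(-199*1/225 + 146*(-1/194))/4 = -(-199/225 - 73/97)/4 = -1/4*(-35728/21825) = 8932/21825 ≈ 0.40926)
(Z(K) + f)**2 = (6*(-16 + 6) + 8932/21825)**2 = (6*(-10) + 8932/21825)**2 = (-60 + 8932/21825)**2 = (-1300568/21825)**2 = 1691477122624/476330625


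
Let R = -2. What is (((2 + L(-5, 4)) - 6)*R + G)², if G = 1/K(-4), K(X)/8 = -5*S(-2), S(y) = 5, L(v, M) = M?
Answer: 1/40000 ≈ 2.5000e-5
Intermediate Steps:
K(X) = -200 (K(X) = 8*(-5*5) = 8*(-25) = -200)
G = -1/200 (G = 1/(-200) = -1/200 ≈ -0.0050000)
(((2 + L(-5, 4)) - 6)*R + G)² = (((2 + 4) - 6)*(-2) - 1/200)² = ((6 - 6)*(-2) - 1/200)² = (0*(-2) - 1/200)² = (0 - 1/200)² = (-1/200)² = 1/40000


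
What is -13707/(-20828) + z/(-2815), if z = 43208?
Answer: -861351019/58630820 ≈ -14.691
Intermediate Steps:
-13707/(-20828) + z/(-2815) = -13707/(-20828) + 43208/(-2815) = -13707*(-1/20828) + 43208*(-1/2815) = 13707/20828 - 43208/2815 = -861351019/58630820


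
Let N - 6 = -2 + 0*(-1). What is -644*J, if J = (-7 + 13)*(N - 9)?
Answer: 19320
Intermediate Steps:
N = 4 (N = 6 + (-2 + 0*(-1)) = 6 + (-2 + 0) = 6 - 2 = 4)
J = -30 (J = (-7 + 13)*(4 - 9) = 6*(-5) = -30)
-644*J = -644*(-30) = 19320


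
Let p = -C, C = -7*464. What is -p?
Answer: -3248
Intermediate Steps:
C = -3248
p = 3248 (p = -1*(-3248) = 3248)
-p = -1*3248 = -3248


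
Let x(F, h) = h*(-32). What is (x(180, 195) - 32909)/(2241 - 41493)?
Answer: 39149/39252 ≈ 0.99738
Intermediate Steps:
x(F, h) = -32*h
(x(180, 195) - 32909)/(2241 - 41493) = (-32*195 - 32909)/(2241 - 41493) = (-6240 - 32909)/(-39252) = -39149*(-1/39252) = 39149/39252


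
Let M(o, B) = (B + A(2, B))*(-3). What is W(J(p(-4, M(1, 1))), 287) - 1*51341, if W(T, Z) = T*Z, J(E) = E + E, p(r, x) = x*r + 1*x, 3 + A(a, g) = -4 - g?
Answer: -87503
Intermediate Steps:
A(a, g) = -7 - g (A(a, g) = -3 + (-4 - g) = -7 - g)
M(o, B) = 21 (M(o, B) = (B + (-7 - B))*(-3) = -7*(-3) = 21)
p(r, x) = x + r*x (p(r, x) = r*x + x = x + r*x)
J(E) = 2*E
W(J(p(-4, M(1, 1))), 287) - 1*51341 = (2*(21*(1 - 4)))*287 - 1*51341 = (2*(21*(-3)))*287 - 51341 = (2*(-63))*287 - 51341 = -126*287 - 51341 = -36162 - 51341 = -87503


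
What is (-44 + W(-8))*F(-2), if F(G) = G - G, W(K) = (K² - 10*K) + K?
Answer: 0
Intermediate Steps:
W(K) = K² - 9*K
F(G) = 0
(-44 + W(-8))*F(-2) = (-44 - 8*(-9 - 8))*0 = (-44 - 8*(-17))*0 = (-44 + 136)*0 = 92*0 = 0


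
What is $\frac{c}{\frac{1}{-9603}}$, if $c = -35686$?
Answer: $342692658$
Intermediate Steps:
$\frac{c}{\frac{1}{-9603}} = - \frac{35686}{\frac{1}{-9603}} = - \frac{35686}{- \frac{1}{9603}} = \left(-35686\right) \left(-9603\right) = 342692658$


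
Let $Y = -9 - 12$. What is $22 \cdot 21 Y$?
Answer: $-9702$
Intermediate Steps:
$Y = -21$
$22 \cdot 21 Y = 22 \cdot 21 \left(-21\right) = 462 \left(-21\right) = -9702$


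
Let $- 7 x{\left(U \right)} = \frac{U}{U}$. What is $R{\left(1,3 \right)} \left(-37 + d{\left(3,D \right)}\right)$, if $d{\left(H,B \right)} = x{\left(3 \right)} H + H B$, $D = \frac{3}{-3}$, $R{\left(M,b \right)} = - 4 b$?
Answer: $\frac{3396}{7} \approx 485.14$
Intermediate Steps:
$x{\left(U \right)} = - \frac{1}{7}$ ($x{\left(U \right)} = - \frac{U \frac{1}{U}}{7} = \left(- \frac{1}{7}\right) 1 = - \frac{1}{7}$)
$D = -1$ ($D = 3 \left(- \frac{1}{3}\right) = -1$)
$d{\left(H,B \right)} = - \frac{H}{7} + B H$ ($d{\left(H,B \right)} = - \frac{H}{7} + H B = - \frac{H}{7} + B H$)
$R{\left(1,3 \right)} \left(-37 + d{\left(3,D \right)}\right) = \left(-4\right) 3 \left(-37 + 3 \left(- \frac{1}{7} - 1\right)\right) = - 12 \left(-37 + 3 \left(- \frac{8}{7}\right)\right) = - 12 \left(-37 - \frac{24}{7}\right) = \left(-12\right) \left(- \frac{283}{7}\right) = \frac{3396}{7}$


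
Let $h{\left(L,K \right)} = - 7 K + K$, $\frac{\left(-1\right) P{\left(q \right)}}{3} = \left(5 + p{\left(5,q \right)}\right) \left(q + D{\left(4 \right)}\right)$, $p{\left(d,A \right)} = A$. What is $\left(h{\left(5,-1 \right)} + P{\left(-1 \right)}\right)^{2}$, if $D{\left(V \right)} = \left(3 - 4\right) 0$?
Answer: $324$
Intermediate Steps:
$D{\left(V \right)} = 0$ ($D{\left(V \right)} = \left(-1\right) 0 = 0$)
$P{\left(q \right)} = - 3 q \left(5 + q\right)$ ($P{\left(q \right)} = - 3 \left(5 + q\right) \left(q + 0\right) = - 3 \left(5 + q\right) q = - 3 q \left(5 + q\right)$)
$h{\left(L,K \right)} = - 6 K$
$\left(h{\left(5,-1 \right)} + P{\left(-1 \right)}\right)^{2} = \left(\left(-6\right) \left(-1\right) + 3 \left(-1\right) \left(-5 - -1\right)\right)^{2} = \left(6 + 3 \left(-1\right) \left(-5 + 1\right)\right)^{2} = \left(6 + 3 \left(-1\right) \left(-4\right)\right)^{2} = \left(6 + 12\right)^{2} = 18^{2} = 324$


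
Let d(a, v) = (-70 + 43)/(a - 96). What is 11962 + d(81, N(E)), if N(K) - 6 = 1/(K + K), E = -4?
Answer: 59819/5 ≈ 11964.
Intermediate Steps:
N(K) = 6 + 1/(2*K) (N(K) = 6 + 1/(K + K) = 6 + 1/(2*K))
d(a, v) = -27/(-96 + a)
11962 + d(81, N(E)) = 11962 - 27/(-96 + 81) = 11962 - 27/(-15) = 11962 - 27*(-1/15) = 11962 + 9/5 = 59819/5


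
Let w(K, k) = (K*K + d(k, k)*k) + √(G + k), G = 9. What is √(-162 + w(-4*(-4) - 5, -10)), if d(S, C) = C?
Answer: √(59 + I) ≈ 7.6814 + 0.06509*I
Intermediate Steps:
w(K, k) = K² + k² + √(9 + k) (w(K, k) = (K*K + k*k) + √(9 + k) = (K² + k²) + √(9 + k) = K² + k² + √(9 + k))
√(-162 + w(-4*(-4) - 5, -10)) = √(-162 + ((-4*(-4) - 5)² + (-10)² + √(9 - 10))) = √(-162 + ((16 - 5)² + 100 + √(-1))) = √(-162 + (11² + 100 + I)) = √(-162 + (121 + 100 + I)) = √(-162 + (221 + I)) = √(59 + I)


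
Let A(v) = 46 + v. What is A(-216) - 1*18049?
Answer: -18219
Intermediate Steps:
A(-216) - 1*18049 = (46 - 216) - 1*18049 = -170 - 18049 = -18219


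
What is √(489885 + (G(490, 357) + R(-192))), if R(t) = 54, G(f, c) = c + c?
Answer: 3*√54517 ≈ 700.47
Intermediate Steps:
G(f, c) = 2*c
√(489885 + (G(490, 357) + R(-192))) = √(489885 + (2*357 + 54)) = √(489885 + (714 + 54)) = √(489885 + 768) = √490653 = 3*√54517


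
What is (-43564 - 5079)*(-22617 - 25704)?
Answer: 2350478403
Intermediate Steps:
(-43564 - 5079)*(-22617 - 25704) = -48643*(-48321) = 2350478403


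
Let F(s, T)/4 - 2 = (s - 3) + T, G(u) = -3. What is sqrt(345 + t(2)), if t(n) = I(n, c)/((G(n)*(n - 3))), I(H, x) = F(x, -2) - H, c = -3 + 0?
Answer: sqrt(3027)/3 ≈ 18.339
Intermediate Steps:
F(s, T) = -4 + 4*T + 4*s (F(s, T) = 8 + 4*((s - 3) + T) = 8 + 4*((-3 + s) + T) = 8 + 4*(-3 + T + s) = 8 + (-12 + 4*T + 4*s) = -4 + 4*T + 4*s)
c = -3
I(H, x) = -12 - H + 4*x (I(H, x) = (-4 + 4*(-2) + 4*x) - H = (-4 - 8 + 4*x) - H = (-12 + 4*x) - H = -12 - H + 4*x)
t(n) = (-24 - n)/(9 - 3*n) (t(n) = (-12 - n + 4*(-3))/((-3*(n - 3))) = (-12 - n - 12)/((-3*(-3 + n))) = (-24 - n)/(9 - 3*n))
sqrt(345 + t(2)) = sqrt(345 + (24 + 2)/(3*(-3 + 2))) = sqrt(345 + (1/3)*26/(-1)) = sqrt(345 + (1/3)*(-1)*26) = sqrt(345 - 26/3) = sqrt(1009/3) = sqrt(3027)/3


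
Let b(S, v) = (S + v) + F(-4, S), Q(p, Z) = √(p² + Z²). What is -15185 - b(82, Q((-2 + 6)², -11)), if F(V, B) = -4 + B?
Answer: -15345 - √377 ≈ -15364.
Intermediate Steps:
Q(p, Z) = √(Z² + p²)
b(S, v) = -4 + v + 2*S (b(S, v) = (S + v) + (-4 + S) = -4 + v + 2*S)
-15185 - b(82, Q((-2 + 6)², -11)) = -15185 - (-4 + √((-11)² + ((-2 + 6)²)²) + 2*82) = -15185 - (-4 + √(121 + (4²)²) + 164) = -15185 - (-4 + √(121 + 16²) + 164) = -15185 - (-4 + √(121 + 256) + 164) = -15185 - (-4 + √377 + 164) = -15185 - (160 + √377) = -15185 + (-160 - √377) = -15345 - √377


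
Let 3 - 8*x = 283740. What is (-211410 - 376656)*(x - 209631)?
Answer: 576535495905/4 ≈ 1.4413e+11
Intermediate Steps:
x = -283737/8 (x = 3/8 - 1/8*283740 = 3/8 - 70935/2 = -283737/8 ≈ -35467.)
(-211410 - 376656)*(x - 209631) = (-211410 - 376656)*(-283737/8 - 209631) = -588066*(-1960785/8) = 576535495905/4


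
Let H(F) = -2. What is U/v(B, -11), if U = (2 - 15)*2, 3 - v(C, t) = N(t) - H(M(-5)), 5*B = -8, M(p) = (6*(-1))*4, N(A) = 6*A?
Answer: -26/67 ≈ -0.38806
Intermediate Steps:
M(p) = -24 (M(p) = -6*4 = -24)
B = -8/5 (B = (1/5)*(-8) = -8/5 ≈ -1.6000)
v(C, t) = 1 - 6*t (v(C, t) = 3 - (6*t - 1*(-2)) = 3 - (6*t + 2) = 3 - (2 + 6*t) = 3 + (-2 - 6*t) = 1 - 6*t)
U = -26 (U = -13*2 = -26)
U/v(B, -11) = -26/(1 - 6*(-11)) = -26/(1 + 66) = -26/67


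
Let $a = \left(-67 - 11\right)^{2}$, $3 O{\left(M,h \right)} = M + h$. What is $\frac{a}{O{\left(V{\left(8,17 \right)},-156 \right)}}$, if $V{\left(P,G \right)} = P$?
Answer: $- \frac{4563}{37} \approx -123.32$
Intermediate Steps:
$O{\left(M,h \right)} = \frac{M}{3} + \frac{h}{3}$ ($O{\left(M,h \right)} = \frac{M + h}{3} = \frac{M}{3} + \frac{h}{3}$)
$a = 6084$ ($a = \left(-78\right)^{2} = 6084$)
$\frac{a}{O{\left(V{\left(8,17 \right)},-156 \right)}} = \frac{6084}{\frac{1}{3} \cdot 8 + \frac{1}{3} \left(-156\right)} = \frac{6084}{\frac{8}{3} - 52} = \frac{6084}{- \frac{148}{3}} = 6084 \left(- \frac{3}{148}\right) = - \frac{4563}{37}$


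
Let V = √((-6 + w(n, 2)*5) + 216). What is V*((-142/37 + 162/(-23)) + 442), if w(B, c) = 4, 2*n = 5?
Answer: 366882*√230/851 ≈ 6538.2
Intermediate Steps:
n = 5/2 (n = (½)*5 = 5/2 ≈ 2.5000)
V = √230 (V = √((-6 + 4*5) + 216) = √((-6 + 20) + 216) = √(14 + 216) = √230 ≈ 15.166)
V*((-142/37 + 162/(-23)) + 442) = √230*((-142/37 + 162/(-23)) + 442) = √230*((-142*1/37 + 162*(-1/23)) + 442) = √230*((-142/37 - 162/23) + 442) = √230*(-9260/851 + 442) = √230*(366882/851) = 366882*√230/851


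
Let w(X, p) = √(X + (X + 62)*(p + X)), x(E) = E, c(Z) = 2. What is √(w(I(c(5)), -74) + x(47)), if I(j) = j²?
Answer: √(47 + 2*I*√1154) ≈ 8.0503 + 4.2198*I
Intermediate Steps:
w(X, p) = √(X + (62 + X)*(X + p))
√(w(I(c(5)), -74) + x(47)) = √(√((2²)² + 62*(-74) + 63*2² + 2²*(-74)) + 47) = √(√(4² - 4588 + 63*4 + 4*(-74)) + 47) = √(√(16 - 4588 + 252 - 296) + 47) = √(√(-4616) + 47) = √(2*I*√1154 + 47) = √(47 + 2*I*√1154)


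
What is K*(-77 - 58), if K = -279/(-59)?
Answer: -37665/59 ≈ -638.39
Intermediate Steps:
K = 279/59 (K = -279*(-1/59) = 279/59 ≈ 4.7288)
K*(-77 - 58) = 279*(-77 - 58)/59 = (279/59)*(-135) = -37665/59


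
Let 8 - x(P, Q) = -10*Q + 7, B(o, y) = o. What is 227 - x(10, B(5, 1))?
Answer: 176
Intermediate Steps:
x(P, Q) = 1 + 10*Q (x(P, Q) = 8 - (-10*Q + 7) = 8 - (7 - 10*Q) = 8 + (-7 + 10*Q) = 1 + 10*Q)
227 - x(10, B(5, 1)) = 227 - (1 + 10*5) = 227 - (1 + 50) = 227 - 1*51 = 227 - 51 = 176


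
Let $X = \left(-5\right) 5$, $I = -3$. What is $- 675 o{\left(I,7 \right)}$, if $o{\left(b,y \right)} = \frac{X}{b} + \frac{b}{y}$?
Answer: $- \frac{37350}{7} \approx -5335.7$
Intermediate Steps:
$X = -25$
$o{\left(b,y \right)} = - \frac{25}{b} + \frac{b}{y}$
$- 675 o{\left(I,7 \right)} = - 675 \left(- \frac{25}{-3} - \frac{3}{7}\right) = - 675 \left(\left(-25\right) \left(- \frac{1}{3}\right) - \frac{3}{7}\right) = - 675 \left(\frac{25}{3} - \frac{3}{7}\right) = \left(-675\right) \frac{166}{21} = - \frac{37350}{7}$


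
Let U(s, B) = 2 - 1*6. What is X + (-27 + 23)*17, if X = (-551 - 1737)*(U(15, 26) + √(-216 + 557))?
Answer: 9084 - 2288*√341 ≈ -33167.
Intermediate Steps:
U(s, B) = -4 (U(s, B) = 2 - 6 = -4)
X = 9152 - 2288*√341 (X = (-551 - 1737)*(-4 + √(-216 + 557)) = -2288*(-4 + √341) = 9152 - 2288*√341 ≈ -33099.)
X + (-27 + 23)*17 = (9152 - 2288*√341) + (-27 + 23)*17 = (9152 - 2288*√341) - 4*17 = (9152 - 2288*√341) - 68 = 9084 - 2288*√341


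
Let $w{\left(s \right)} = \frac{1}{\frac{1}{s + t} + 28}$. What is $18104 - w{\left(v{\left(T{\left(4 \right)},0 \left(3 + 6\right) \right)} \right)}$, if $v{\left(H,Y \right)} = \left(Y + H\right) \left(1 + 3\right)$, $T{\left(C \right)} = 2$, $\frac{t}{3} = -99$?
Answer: $\frac{146479175}{8091} \approx 18104.0$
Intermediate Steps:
$t = -297$ ($t = 3 \left(-99\right) = -297$)
$v{\left(H,Y \right)} = 4 H + 4 Y$ ($v{\left(H,Y \right)} = \left(H + Y\right) 4 = 4 H + 4 Y$)
$w{\left(s \right)} = \frac{1}{28 + \frac{1}{-297 + s}}$ ($w{\left(s \right)} = \frac{1}{\frac{1}{s - 297} + 28} = \frac{1}{\frac{1}{-297 + s} + 28} = \frac{1}{28 + \frac{1}{-297 + s}}$)
$18104 - w{\left(v{\left(T{\left(4 \right)},0 \left(3 + 6\right) \right)} \right)} = 18104 - \frac{-297 + \left(4 \cdot 2 + 4 \cdot 0 \left(3 + 6\right)\right)}{-8315 + 28 \left(4 \cdot 2 + 4 \cdot 0 \left(3 + 6\right)\right)} = 18104 - \frac{-297 + \left(8 + 4 \cdot 0 \cdot 9\right)}{-8315 + 28 \left(8 + 4 \cdot 0 \cdot 9\right)} = 18104 - \frac{-297 + \left(8 + 4 \cdot 0\right)}{-8315 + 28 \left(8 + 4 \cdot 0\right)} = 18104 - \frac{-297 + \left(8 + 0\right)}{-8315 + 28 \left(8 + 0\right)} = 18104 - \frac{-297 + 8}{-8315 + 28 \cdot 8} = 18104 - \frac{1}{-8315 + 224} \left(-289\right) = 18104 - \frac{1}{-8091} \left(-289\right) = 18104 - \left(- \frac{1}{8091}\right) \left(-289\right) = 18104 - \frac{289}{8091} = \frac{146479175}{8091}$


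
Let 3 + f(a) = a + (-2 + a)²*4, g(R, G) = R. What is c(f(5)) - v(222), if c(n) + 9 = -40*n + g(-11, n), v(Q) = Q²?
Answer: -50824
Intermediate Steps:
f(a) = -3 + a + 4*(-2 + a)² (f(a) = -3 + (a + (-2 + a)²*4) = -3 + (a + 4*(-2 + a)²) = -3 + a + 4*(-2 + a)²)
c(n) = -20 - 40*n (c(n) = -9 + (-40*n - 11) = -9 + (-11 - 40*n) = -20 - 40*n)
c(f(5)) - v(222) = (-20 - 40*(-3 + 5 + 4*(-2 + 5)²)) - 1*222² = (-20 - 40*(-3 + 5 + 4*3²)) - 1*49284 = (-20 - 40*(-3 + 5 + 4*9)) - 49284 = (-20 - 40*(-3 + 5 + 36)) - 49284 = (-20 - 40*38) - 49284 = (-20 - 1520) - 49284 = -1540 - 49284 = -50824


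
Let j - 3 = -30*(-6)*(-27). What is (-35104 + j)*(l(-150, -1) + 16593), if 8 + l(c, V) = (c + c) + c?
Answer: -644770735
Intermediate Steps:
j = -4857 (j = 3 - 30*(-6)*(-27) = 3 + 180*(-27) = 3 - 4860 = -4857)
l(c, V) = -8 + 3*c (l(c, V) = -8 + ((c + c) + c) = -8 + (2*c + c) = -8 + 3*c)
(-35104 + j)*(l(-150, -1) + 16593) = (-35104 - 4857)*((-8 + 3*(-150)) + 16593) = -39961*((-8 - 450) + 16593) = -39961*(-458 + 16593) = -39961*16135 = -644770735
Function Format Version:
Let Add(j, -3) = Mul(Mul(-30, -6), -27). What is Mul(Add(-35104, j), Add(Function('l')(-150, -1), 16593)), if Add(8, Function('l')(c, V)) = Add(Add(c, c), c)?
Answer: -644770735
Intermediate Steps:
j = -4857 (j = Add(3, Mul(Mul(-30, -6), -27)) = Add(3, Mul(180, -27)) = Add(3, -4860) = -4857)
Function('l')(c, V) = Add(-8, Mul(3, c)) (Function('l')(c, V) = Add(-8, Add(Add(c, c), c)) = Add(-8, Add(Mul(2, c), c)) = Add(-8, Mul(3, c)))
Mul(Add(-35104, j), Add(Function('l')(-150, -1), 16593)) = Mul(Add(-35104, -4857), Add(Add(-8, Mul(3, -150)), 16593)) = Mul(-39961, Add(Add(-8, -450), 16593)) = Mul(-39961, Add(-458, 16593)) = Mul(-39961, 16135) = -644770735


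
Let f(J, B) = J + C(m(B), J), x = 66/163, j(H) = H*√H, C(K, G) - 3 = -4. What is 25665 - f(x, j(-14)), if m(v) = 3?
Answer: 4183492/163 ≈ 25666.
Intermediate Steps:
C(K, G) = -1 (C(K, G) = 3 - 4 = -1)
j(H) = H^(3/2)
x = 66/163 (x = 66*(1/163) = 66/163 ≈ 0.40491)
f(J, B) = -1 + J (f(J, B) = J - 1 = -1 + J)
25665 - f(x, j(-14)) = 25665 - (-1 + 66/163) = 25665 - 1*(-97/163) = 25665 + 97/163 = 4183492/163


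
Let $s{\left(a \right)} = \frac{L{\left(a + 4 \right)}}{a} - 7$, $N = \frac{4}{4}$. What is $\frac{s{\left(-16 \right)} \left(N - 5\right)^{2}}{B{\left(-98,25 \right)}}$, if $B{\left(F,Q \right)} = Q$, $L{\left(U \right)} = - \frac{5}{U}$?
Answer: $- \frac{1349}{300} \approx -4.4967$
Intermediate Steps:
$N = 1$ ($N = 4 \cdot \frac{1}{4} = 1$)
$s{\left(a \right)} = -7 - \frac{5}{a \left(4 + a\right)}$ ($s{\left(a \right)} = \frac{\left(-5\right) \frac{1}{a + 4}}{a} - 7 = \frac{\left(-5\right) \frac{1}{4 + a}}{a} - 7 = - \frac{5}{a \left(4 + a\right)} - 7 = -7 - \frac{5}{a \left(4 + a\right)}$)
$\frac{s{\left(-16 \right)} \left(N - 5\right)^{2}}{B{\left(-98,25 \right)}} = \frac{\frac{-5 - - 112 \left(4 - 16\right)}{\left(-16\right) \left(4 - 16\right)} \left(1 - 5\right)^{2}}{25} = - \frac{-5 - \left(-112\right) \left(-12\right)}{16 \left(-12\right)} \left(-4\right)^{2} \cdot \frac{1}{25} = \left(- \frac{1}{16}\right) \left(- \frac{1}{12}\right) \left(-5 - 1344\right) 16 \cdot \frac{1}{25} = \left(- \frac{1}{16}\right) \left(- \frac{1}{12}\right) \left(-1349\right) 16 \cdot \frac{1}{25} = \left(- \frac{1349}{192}\right) 16 \cdot \frac{1}{25} = \left(- \frac{1349}{12}\right) \frac{1}{25} = - \frac{1349}{300}$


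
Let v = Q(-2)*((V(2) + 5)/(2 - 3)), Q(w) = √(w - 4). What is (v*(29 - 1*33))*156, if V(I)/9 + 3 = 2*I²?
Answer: 31200*I*√6 ≈ 76424.0*I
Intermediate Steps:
V(I) = -27 + 18*I² (V(I) = -27 + 9*(2*I²) = -27 + 18*I²)
Q(w) = √(-4 + w)
v = -50*I*√6 (v = √(-4 - 2)*(((-27 + 18*2²) + 5)/(2 - 3)) = √(-6)*(((-27 + 18*4) + 5)/(-1)) = (I*√6)*(((-27 + 72) + 5)*(-1)) = (I*√6)*((45 + 5)*(-1)) = (I*√6)*(50*(-1)) = (I*√6)*(-50) = -50*I*√6 ≈ -122.47*I)
(v*(29 - 1*33))*156 = ((-50*I*√6)*(29 - 1*33))*156 = ((-50*I*√6)*(29 - 33))*156 = (-50*I*√6*(-4))*156 = (200*I*√6)*156 = 31200*I*√6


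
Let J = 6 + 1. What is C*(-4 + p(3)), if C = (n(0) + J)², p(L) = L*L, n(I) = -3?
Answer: 80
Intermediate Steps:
J = 7
p(L) = L²
C = 16 (C = (-3 + 7)² = 4² = 16)
C*(-4 + p(3)) = 16*(-4 + 3²) = 16*(-4 + 9) = 16*5 = 80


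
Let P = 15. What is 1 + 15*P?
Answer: 226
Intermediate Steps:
1 + 15*P = 1 + 15*15 = 1 + 225 = 226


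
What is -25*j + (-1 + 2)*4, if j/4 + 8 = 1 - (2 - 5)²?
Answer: 1604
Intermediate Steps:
j = -64 (j = -32 + 4*(1 - (2 - 5)²) = -32 + 4*(1 - 1*(-3)²) = -32 + 4*(1 - 1*9) = -32 + 4*(1 - 9) = -32 + 4*(-8) = -32 - 32 = -64)
-25*j + (-1 + 2)*4 = -25*(-64) + (-1 + 2)*4 = 1600 + 1*4 = 1600 + 4 = 1604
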